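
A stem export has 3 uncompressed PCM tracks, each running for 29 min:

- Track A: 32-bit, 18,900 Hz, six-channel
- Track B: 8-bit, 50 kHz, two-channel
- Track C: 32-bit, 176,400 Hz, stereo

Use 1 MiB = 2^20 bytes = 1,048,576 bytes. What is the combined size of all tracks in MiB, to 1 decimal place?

29 min = 1,740 s.
Track A: 18,900 × 1,740 × 4 × 6 = 789,264,000 bytes.
Track B: 50,000 × 1,740 × 1 × 2 = 174,000,000 bytes.
Track C: 176,400 × 1,740 × 4 × 2 = 2,455,488,000 bytes.
Total = 3,418,752,000 bytes = 3260.4 MiB.

3260.4 MiB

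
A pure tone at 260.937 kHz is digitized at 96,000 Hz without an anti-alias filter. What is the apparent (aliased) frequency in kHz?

27.063 kHz

Nyquist = 96,000/2 = 48,000 Hz; 260,937 Hz exceeds it.
Alias = |260,937 − 3×96,000| = |260,937 − 288,000| = 27,063 Hz = 27.063 kHz.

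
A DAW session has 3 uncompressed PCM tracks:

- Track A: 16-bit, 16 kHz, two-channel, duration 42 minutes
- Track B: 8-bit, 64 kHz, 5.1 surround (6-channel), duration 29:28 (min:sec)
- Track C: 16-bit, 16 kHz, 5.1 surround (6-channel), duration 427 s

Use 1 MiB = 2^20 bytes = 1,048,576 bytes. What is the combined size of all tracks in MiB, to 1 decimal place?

879.5 MiB

Track A: 42 minutes = 2,520 s; 16,000 × 2,520 × 2 × 2 = 161,280,000 bytes.
Track B: 29:28 (min:sec) = 1,768 s; 64,000 × 1,768 × 1 × 6 = 678,912,000 bytes.
Track C: 16,000 × 427 × 2 × 6 = 81,984,000 bytes.
Total = 922,176,000 bytes = 879.5 MiB.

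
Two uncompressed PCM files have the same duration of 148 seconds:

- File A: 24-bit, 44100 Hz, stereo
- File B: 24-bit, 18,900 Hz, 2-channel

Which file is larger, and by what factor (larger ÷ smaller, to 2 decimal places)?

File A, by a factor of 2.33

File A: 44,100 × 3 × 2 = 264,600 bytes/s.
File B: 18,900 × 3 × 2 = 113,400 bytes/s.
File A is larger; ratio = 39,160,800 / 16,783,200 = 2.33.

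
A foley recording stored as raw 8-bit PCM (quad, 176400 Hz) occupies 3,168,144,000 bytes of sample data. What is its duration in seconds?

Byte rate = 176,400 × 1 × 4 = 705,600 bytes/s.
Duration = 3,168,144,000 / 705,600 = 4,490 s.

4,490 seconds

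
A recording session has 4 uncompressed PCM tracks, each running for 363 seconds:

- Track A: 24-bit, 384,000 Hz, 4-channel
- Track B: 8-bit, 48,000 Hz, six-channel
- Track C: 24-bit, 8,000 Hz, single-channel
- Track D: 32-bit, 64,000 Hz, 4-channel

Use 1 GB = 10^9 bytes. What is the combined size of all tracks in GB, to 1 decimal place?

Track A: 384,000 × 363 × 3 × 4 = 1,672,704,000 bytes.
Track B: 48,000 × 363 × 1 × 6 = 104,544,000 bytes.
Track C: 8,000 × 363 × 3 × 1 = 8,712,000 bytes.
Track D: 64,000 × 363 × 4 × 4 = 371,712,000 bytes.
Total = 2,157,672,000 bytes = 2.2 GB.

2.2 GB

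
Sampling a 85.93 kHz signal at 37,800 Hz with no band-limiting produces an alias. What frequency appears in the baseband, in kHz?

10.33 kHz

Nyquist = 37,800/2 = 18,900 Hz; 85,930 Hz exceeds it.
Alias = |85,930 − 2×37,800| = |85,930 − 75,600| = 10,330 Hz = 10.33 kHz.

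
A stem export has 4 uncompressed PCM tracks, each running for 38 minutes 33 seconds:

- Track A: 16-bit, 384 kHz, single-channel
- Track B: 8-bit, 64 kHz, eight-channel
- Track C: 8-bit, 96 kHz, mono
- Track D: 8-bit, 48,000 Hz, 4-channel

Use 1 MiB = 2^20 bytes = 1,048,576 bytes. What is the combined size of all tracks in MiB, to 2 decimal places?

38 minutes 33 seconds = 2,313 s.
Track A: 384,000 × 2,313 × 2 × 1 = 1,776,384,000 bytes.
Track B: 64,000 × 2,313 × 1 × 8 = 1,184,256,000 bytes.
Track C: 96,000 × 2,313 × 1 × 1 = 222,048,000 bytes.
Track D: 48,000 × 2,313 × 1 × 4 = 444,096,000 bytes.
Total = 3,626,784,000 bytes = 3458.77 MiB.

3458.77 MiB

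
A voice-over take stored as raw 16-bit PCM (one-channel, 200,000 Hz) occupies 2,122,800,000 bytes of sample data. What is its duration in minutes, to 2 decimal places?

Byte rate = 200,000 × 2 × 1 = 400,000 bytes/s.
Duration = 2,122,800,000 / 400,000 = 5,307 s.
5,307 s / 60 = 88.45 minutes.

88.45 minutes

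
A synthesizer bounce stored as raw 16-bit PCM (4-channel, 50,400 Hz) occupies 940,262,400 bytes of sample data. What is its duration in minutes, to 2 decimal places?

Byte rate = 50,400 × 2 × 4 = 403,200 bytes/s.
Duration = 940,262,400 / 403,200 = 2,332 s.
2,332 s / 60 = 38.87 minutes.

38.87 minutes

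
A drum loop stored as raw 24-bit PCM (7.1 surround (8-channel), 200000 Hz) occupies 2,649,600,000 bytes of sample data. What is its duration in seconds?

Byte rate = 200,000 × 3 × 8 = 4,800,000 bytes/s.
Duration = 2,649,600,000 / 4,800,000 = 552 s.

552 seconds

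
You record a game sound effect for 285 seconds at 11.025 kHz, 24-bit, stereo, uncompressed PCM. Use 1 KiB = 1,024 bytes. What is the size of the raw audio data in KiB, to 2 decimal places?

Bytes = 11,025 samples/s × 285 s × 3 bytes/sample × 2 ch = 18,852,750 bytes.
18,852,750 / 1,024 = 18410.89 KiB.

18410.89 KiB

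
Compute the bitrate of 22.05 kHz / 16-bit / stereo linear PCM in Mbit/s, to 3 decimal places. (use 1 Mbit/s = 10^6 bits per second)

0.706 Mbit/s

Bit rate = 22,050 × 16 × 2 = 705,600 bits/s.
= 0.706 Mbit/s.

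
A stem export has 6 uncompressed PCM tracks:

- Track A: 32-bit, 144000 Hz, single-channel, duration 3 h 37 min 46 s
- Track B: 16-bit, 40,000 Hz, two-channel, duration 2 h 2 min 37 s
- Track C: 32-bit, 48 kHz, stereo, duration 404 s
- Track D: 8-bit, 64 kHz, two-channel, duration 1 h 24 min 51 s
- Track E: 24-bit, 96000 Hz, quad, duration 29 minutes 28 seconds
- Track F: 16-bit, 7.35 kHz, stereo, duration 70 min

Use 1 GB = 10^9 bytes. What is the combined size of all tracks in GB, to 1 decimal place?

11.7 GB

Track A: 3 h 37 min 46 s = 13,066 s; 144,000 × 13,066 × 4 × 1 = 7,526,016,000 bytes.
Track B: 2 h 2 min 37 s = 7,357 s; 40,000 × 7,357 × 2 × 2 = 1,177,120,000 bytes.
Track C: 48,000 × 404 × 4 × 2 = 155,136,000 bytes.
Track D: 1 h 24 min 51 s = 5,091 s; 64,000 × 5,091 × 1 × 2 = 651,648,000 bytes.
Track E: 29 minutes 28 seconds = 1,768 s; 96,000 × 1,768 × 3 × 4 = 2,036,736,000 bytes.
Track F: 70 min = 4,200 s; 7,350 × 4,200 × 2 × 2 = 123,480,000 bytes.
Total = 11,670,136,000 bytes = 11.7 GB.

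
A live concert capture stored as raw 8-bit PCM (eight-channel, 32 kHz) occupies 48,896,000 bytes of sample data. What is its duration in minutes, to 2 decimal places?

Byte rate = 32,000 × 1 × 8 = 256,000 bytes/s.
Duration = 48,896,000 / 256,000 = 191 s.
191 s / 60 = 3.18 minutes.

3.18 minutes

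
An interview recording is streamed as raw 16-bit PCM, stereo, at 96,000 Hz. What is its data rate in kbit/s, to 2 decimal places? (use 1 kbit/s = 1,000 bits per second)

Bit rate = 96,000 × 16 × 2 = 3,072,000 bits/s.
= 3072.00 kbit/s.

3072.00 kbit/s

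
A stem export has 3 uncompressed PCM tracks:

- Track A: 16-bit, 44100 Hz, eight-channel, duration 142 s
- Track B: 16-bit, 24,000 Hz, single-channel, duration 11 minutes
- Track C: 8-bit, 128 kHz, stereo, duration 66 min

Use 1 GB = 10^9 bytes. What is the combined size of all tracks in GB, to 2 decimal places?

Track A: 44,100 × 142 × 2 × 8 = 100,195,200 bytes.
Track B: 11 minutes = 660 s; 24,000 × 660 × 2 × 1 = 31,680,000 bytes.
Track C: 66 min = 3,960 s; 128,000 × 3,960 × 1 × 2 = 1,013,760,000 bytes.
Total = 1,145,635,200 bytes = 1.15 GB.

1.15 GB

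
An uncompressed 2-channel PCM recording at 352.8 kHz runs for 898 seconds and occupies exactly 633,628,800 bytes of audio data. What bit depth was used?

Bytes per sample = 633,628,800 / (352,800 × 898 × 2) = 633,628,800 / 633,628,800 = 1.
Bit depth = 1 × 8 = 8 bits.

8 bits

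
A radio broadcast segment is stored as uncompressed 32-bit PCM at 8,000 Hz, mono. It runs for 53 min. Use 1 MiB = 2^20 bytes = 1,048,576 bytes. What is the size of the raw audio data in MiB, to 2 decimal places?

97.05 MiB

Duration = 53 min = 3,180 s.
Bytes = 8,000 samples/s × 3,180 s × 4 bytes/sample × 1 ch = 101,760,000 bytes.
101,760,000 / 1,048,576 = 97.05 MiB.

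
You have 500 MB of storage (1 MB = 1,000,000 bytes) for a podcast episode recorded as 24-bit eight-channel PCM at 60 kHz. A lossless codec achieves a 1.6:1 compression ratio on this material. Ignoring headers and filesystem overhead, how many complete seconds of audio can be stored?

Uncompressed byte rate = 60,000 × 3 × 8 = 1,440,000 bytes/s.
After 1.6:1 compression, effective rate ≈ 900000 bytes/s.
Capacity = 500 × 1,000,000 = 500,000,000 bytes.
500,000,000 / effective rate ≈ 555.56 s → 555 seconds.

555 seconds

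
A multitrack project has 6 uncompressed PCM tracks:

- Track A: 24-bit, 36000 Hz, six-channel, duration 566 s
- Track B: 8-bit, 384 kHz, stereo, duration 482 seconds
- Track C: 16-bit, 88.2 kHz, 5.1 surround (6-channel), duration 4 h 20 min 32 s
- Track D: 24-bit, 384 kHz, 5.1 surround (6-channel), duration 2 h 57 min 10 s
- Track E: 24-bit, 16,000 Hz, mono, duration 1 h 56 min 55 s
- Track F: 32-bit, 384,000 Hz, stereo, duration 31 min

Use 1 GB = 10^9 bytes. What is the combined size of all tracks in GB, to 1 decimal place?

Track A: 36,000 × 566 × 3 × 6 = 366,768,000 bytes.
Track B: 384,000 × 482 × 1 × 2 = 370,176,000 bytes.
Track C: 4 h 20 min 32 s = 15,632 s; 88,200 × 15,632 × 2 × 6 = 16,544,908,800 bytes.
Track D: 2 h 57 min 10 s = 10,630 s; 384,000 × 10,630 × 3 × 6 = 73,474,560,000 bytes.
Track E: 1 h 56 min 55 s = 7,015 s; 16,000 × 7,015 × 3 × 1 = 336,720,000 bytes.
Track F: 31 min = 1,860 s; 384,000 × 1,860 × 4 × 2 = 5,713,920,000 bytes.
Total = 96,807,052,800 bytes = 96.8 GB.

96.8 GB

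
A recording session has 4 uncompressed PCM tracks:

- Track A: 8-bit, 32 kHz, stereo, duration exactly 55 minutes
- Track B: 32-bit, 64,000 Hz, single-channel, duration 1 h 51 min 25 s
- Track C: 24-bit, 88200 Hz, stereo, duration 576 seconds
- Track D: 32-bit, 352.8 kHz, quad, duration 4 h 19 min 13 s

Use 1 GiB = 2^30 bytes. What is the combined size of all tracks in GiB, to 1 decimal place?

83.8 GiB

Track A: exactly 55 minutes = 3,300 s; 32,000 × 3,300 × 1 × 2 = 211,200,000 bytes.
Track B: 1 h 51 min 25 s = 6,685 s; 64,000 × 6,685 × 4 × 1 = 1,711,360,000 bytes.
Track C: 88,200 × 576 × 3 × 2 = 304,819,200 bytes.
Track D: 4 h 19 min 13 s = 15,553 s; 352,800 × 15,553 × 4 × 4 = 87,793,574,400 bytes.
Total = 90,020,953,600 bytes = 83.8 GiB.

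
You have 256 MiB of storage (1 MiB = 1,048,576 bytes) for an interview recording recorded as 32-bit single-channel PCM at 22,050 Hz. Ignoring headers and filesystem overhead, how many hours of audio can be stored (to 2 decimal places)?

0.85 hours

Uncompressed byte rate = 22,050 × 4 × 1 = 88,200 bytes/s.
Capacity = 256 × 1,048,576 = 268,435,456 bytes.
268,435,456 / 88,200 ≈ 3043.49 s → 0.85 hours.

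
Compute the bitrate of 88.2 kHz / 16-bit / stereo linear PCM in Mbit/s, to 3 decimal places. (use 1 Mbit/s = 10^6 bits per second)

Bit rate = 88,200 × 16 × 2 = 2,822,400 bits/s.
= 2.822 Mbit/s.

2.822 Mbit/s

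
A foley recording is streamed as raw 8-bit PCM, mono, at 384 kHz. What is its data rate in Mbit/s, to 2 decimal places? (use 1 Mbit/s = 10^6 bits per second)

3.07 Mbit/s

Bit rate = 384,000 × 8 × 1 = 3,072,000 bits/s.
= 3.07 Mbit/s.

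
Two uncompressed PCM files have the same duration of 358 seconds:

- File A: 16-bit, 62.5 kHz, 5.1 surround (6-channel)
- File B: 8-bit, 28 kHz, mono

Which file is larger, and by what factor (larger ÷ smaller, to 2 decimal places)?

File A, by a factor of 26.79

File A: 62,500 × 2 × 6 = 750,000 bytes/s.
File B: 28,000 × 1 × 1 = 28,000 bytes/s.
File A is larger; ratio = 268,500,000 / 10,024,000 = 26.79.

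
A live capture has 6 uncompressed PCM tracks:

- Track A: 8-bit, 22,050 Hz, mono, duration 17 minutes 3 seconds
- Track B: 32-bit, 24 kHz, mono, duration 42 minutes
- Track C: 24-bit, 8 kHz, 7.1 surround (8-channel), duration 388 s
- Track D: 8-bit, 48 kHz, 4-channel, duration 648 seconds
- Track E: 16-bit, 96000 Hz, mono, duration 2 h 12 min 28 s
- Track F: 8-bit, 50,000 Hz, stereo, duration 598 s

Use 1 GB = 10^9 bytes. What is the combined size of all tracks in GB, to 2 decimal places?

2.05 GB

Track A: 17 minutes 3 seconds = 1,023 s; 22,050 × 1,023 × 1 × 1 = 22,557,150 bytes.
Track B: 42 minutes = 2,520 s; 24,000 × 2,520 × 4 × 1 = 241,920,000 bytes.
Track C: 8,000 × 388 × 3 × 8 = 74,496,000 bytes.
Track D: 48,000 × 648 × 1 × 4 = 124,416,000 bytes.
Track E: 2 h 12 min 28 s = 7,948 s; 96,000 × 7,948 × 2 × 1 = 1,526,016,000 bytes.
Track F: 50,000 × 598 × 1 × 2 = 59,800,000 bytes.
Total = 2,049,205,150 bytes = 2.05 GB.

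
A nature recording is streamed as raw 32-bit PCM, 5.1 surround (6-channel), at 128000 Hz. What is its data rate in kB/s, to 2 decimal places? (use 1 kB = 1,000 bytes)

Bit rate = 128,000 × 32 × 6 = 24,576,000 bits/s.
24,576,000 / 8 = 3,072,000 B/s = 3072.00 kB/s.

3072.00 kB/s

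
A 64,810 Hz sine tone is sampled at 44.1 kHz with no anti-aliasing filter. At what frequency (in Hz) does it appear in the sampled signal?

20,710 Hz

Nyquist = 44,100/2 = 22,050 Hz; 64,810 Hz exceeds it.
Alias = |64,810 − 1×44,100| = |64,810 − 44,100| = 20,710 Hz.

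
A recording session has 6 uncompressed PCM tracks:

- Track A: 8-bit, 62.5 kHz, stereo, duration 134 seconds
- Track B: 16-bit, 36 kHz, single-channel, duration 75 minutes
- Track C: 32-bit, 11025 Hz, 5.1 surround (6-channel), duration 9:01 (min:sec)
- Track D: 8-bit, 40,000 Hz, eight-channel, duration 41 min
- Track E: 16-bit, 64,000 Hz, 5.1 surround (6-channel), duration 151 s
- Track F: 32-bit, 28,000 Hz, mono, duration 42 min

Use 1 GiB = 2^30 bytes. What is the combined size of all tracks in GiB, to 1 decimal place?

Track A: 62,500 × 134 × 1 × 2 = 16,750,000 bytes.
Track B: 75 minutes = 4,500 s; 36,000 × 4,500 × 2 × 1 = 324,000,000 bytes.
Track C: 9:01 (min:sec) = 541 s; 11,025 × 541 × 4 × 6 = 143,148,600 bytes.
Track D: 41 min = 2,460 s; 40,000 × 2,460 × 1 × 8 = 787,200,000 bytes.
Track E: 64,000 × 151 × 2 × 6 = 115,968,000 bytes.
Track F: 42 min = 2,520 s; 28,000 × 2,520 × 4 × 1 = 282,240,000 bytes.
Total = 1,669,306,600 bytes = 1.6 GiB.

1.6 GiB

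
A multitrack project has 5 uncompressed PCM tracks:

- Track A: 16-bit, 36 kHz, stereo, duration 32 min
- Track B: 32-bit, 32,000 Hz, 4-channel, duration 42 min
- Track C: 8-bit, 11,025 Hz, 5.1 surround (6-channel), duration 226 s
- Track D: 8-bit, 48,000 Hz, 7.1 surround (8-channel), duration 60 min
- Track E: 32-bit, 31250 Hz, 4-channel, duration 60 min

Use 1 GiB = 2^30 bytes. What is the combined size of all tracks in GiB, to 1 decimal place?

Track A: 32 min = 1,920 s; 36,000 × 1,920 × 2 × 2 = 276,480,000 bytes.
Track B: 42 min = 2,520 s; 32,000 × 2,520 × 4 × 4 = 1,290,240,000 bytes.
Track C: 11,025 × 226 × 1 × 6 = 14,949,900 bytes.
Track D: 60 min = 3,600 s; 48,000 × 3,600 × 1 × 8 = 1,382,400,000 bytes.
Track E: 60 min = 3,600 s; 31,250 × 3,600 × 4 × 4 = 1,800,000,000 bytes.
Total = 4,764,069,900 bytes = 4.4 GiB.

4.4 GiB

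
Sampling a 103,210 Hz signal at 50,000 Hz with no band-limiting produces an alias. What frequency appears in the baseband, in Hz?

Nyquist = 50,000/2 = 25,000 Hz; 103,210 Hz exceeds it.
Alias = |103,210 − 2×50,000| = |103,210 − 100,000| = 3,210 Hz.

3,210 Hz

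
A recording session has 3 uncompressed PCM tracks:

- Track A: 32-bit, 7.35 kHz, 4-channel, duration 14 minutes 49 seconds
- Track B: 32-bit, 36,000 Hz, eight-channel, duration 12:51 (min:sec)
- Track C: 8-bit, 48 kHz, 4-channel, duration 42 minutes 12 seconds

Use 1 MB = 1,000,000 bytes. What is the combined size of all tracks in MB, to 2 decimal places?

1478.88 MB

Track A: 14 minutes 49 seconds = 889 s; 7,350 × 889 × 4 × 4 = 104,546,400 bytes.
Track B: 12:51 (min:sec) = 771 s; 36,000 × 771 × 4 × 8 = 888,192,000 bytes.
Track C: 42 minutes 12 seconds = 2,532 s; 48,000 × 2,532 × 1 × 4 = 486,144,000 bytes.
Total = 1,478,882,400 bytes = 1478.88 MB.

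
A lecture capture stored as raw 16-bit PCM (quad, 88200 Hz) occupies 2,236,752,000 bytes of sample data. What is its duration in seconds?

3,170 seconds

Byte rate = 88,200 × 2 × 4 = 705,600 bytes/s.
Duration = 2,236,752,000 / 705,600 = 3,170 s.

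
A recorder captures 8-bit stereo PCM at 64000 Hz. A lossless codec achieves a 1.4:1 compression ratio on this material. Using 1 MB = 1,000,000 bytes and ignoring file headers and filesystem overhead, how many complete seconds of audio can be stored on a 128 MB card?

Uncompressed byte rate = 64,000 × 1 × 2 = 128,000 bytes/s.
After 1.4:1 compression, effective rate ≈ 91428.57 bytes/s.
Capacity = 128 × 1,000,000 = 128,000,000 bytes.
128,000,000 / effective rate ≈ 1400 s → 1,400 seconds.

1,400 seconds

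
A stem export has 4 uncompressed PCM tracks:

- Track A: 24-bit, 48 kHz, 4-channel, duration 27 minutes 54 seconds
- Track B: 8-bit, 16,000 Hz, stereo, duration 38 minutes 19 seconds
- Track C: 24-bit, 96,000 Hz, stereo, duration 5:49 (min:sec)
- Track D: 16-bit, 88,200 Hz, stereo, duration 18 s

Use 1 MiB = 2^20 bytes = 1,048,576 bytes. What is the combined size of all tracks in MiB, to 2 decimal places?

1187.48 MiB

Track A: 27 minutes 54 seconds = 1,674 s; 48,000 × 1,674 × 3 × 4 = 964,224,000 bytes.
Track B: 38 minutes 19 seconds = 2,299 s; 16,000 × 2,299 × 1 × 2 = 73,568,000 bytes.
Track C: 5:49 (min:sec) = 349 s; 96,000 × 349 × 3 × 2 = 201,024,000 bytes.
Track D: 88,200 × 18 × 2 × 2 = 6,350,400 bytes.
Total = 1,245,166,400 bytes = 1187.48 MiB.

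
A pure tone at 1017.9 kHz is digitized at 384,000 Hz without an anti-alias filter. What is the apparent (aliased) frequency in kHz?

Nyquist = 384,000/2 = 192,000 Hz; 1,017,900 Hz exceeds it.
Alias = |1,017,900 − 3×384,000| = |1,017,900 − 1,152,000| = 134,100 Hz = 134.1 kHz.

134.1 kHz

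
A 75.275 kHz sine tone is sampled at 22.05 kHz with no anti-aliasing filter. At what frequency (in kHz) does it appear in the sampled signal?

Nyquist = 22,050/2 = 11,025 Hz; 75,275 Hz exceeds it.
Alias = |75,275 − 3×22,050| = |75,275 − 66,150| = 9,125 Hz = 9.125 kHz.

9.125 kHz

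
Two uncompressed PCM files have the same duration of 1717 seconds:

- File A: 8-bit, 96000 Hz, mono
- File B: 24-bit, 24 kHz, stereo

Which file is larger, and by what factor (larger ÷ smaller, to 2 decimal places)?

File A: 96,000 × 1 × 1 = 96,000 bytes/s.
File B: 24,000 × 3 × 2 = 144,000 bytes/s.
File B is larger; ratio = 247,248,000 / 164,832,000 = 1.50.

File B, by a factor of 1.50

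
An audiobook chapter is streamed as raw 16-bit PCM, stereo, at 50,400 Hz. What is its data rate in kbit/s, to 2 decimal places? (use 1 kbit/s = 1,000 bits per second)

Bit rate = 50,400 × 16 × 2 = 1,612,800 bits/s.
= 1612.80 kbit/s.

1612.80 kbit/s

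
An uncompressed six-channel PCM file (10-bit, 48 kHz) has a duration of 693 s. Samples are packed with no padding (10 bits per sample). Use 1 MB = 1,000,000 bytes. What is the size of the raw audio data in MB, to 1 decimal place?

249.5 MB

Bits = 48,000 × 693 × 10 × 6 = 1,995,840,000 bits = 249,480,000 bytes.
249,480,000 / 1,000,000 = 249.5 MB.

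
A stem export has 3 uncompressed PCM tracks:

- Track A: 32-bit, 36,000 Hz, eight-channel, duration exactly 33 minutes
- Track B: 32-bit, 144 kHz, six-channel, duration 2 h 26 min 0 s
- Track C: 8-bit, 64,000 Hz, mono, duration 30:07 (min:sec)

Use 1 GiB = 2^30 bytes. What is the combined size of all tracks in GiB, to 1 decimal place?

Track A: exactly 33 minutes = 1,980 s; 36,000 × 1,980 × 4 × 8 = 2,280,960,000 bytes.
Track B: 2 h 26 min 0 s = 8,760 s; 144,000 × 8,760 × 4 × 6 = 30,274,560,000 bytes.
Track C: 30:07 (min:sec) = 1,807 s; 64,000 × 1,807 × 1 × 1 = 115,648,000 bytes.
Total = 32,671,168,000 bytes = 30.4 GiB.

30.4 GiB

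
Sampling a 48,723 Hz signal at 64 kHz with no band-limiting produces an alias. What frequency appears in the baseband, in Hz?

Nyquist = 64,000/2 = 32,000 Hz; 48,723 Hz exceeds it.
Alias = |48,723 − 1×64,000| = |48,723 − 64,000| = 15,277 Hz.

15,277 Hz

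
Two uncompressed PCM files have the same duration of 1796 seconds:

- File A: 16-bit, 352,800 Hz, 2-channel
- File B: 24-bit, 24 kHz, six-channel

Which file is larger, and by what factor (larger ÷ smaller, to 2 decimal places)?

File A: 352,800 × 2 × 2 = 1,411,200 bytes/s.
File B: 24,000 × 3 × 6 = 432,000 bytes/s.
File A is larger; ratio = 2,534,515,200 / 775,872,000 = 3.27.

File A, by a factor of 3.27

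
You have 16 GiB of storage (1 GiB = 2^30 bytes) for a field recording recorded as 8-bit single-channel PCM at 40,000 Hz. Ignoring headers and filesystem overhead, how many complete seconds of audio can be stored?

Uncompressed byte rate = 40,000 × 1 × 1 = 40,000 bytes/s.
Capacity = 16 × 1,073,741,824 = 17,179,869,184 bytes.
17,179,869,184 / 40,000 ≈ 429496.73 s → 429,496 seconds.

429,496 seconds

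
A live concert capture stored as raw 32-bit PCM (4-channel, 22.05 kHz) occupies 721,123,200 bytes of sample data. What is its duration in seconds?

Byte rate = 22,050 × 4 × 4 = 352,800 bytes/s.
Duration = 721,123,200 / 352,800 = 2,044 s.

2,044 seconds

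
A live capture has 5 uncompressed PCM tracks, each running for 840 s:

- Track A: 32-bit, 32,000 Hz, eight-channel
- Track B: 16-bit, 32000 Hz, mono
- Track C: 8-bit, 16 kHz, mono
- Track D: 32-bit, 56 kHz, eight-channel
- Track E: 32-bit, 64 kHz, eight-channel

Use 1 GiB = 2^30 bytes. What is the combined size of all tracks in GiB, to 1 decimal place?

Track A: 32,000 × 840 × 4 × 8 = 860,160,000 bytes.
Track B: 32,000 × 840 × 2 × 1 = 53,760,000 bytes.
Track C: 16,000 × 840 × 1 × 1 = 13,440,000 bytes.
Track D: 56,000 × 840 × 4 × 8 = 1,505,280,000 bytes.
Track E: 64,000 × 840 × 4 × 8 = 1,720,320,000 bytes.
Total = 4,152,960,000 bytes = 3.9 GiB.

3.9 GiB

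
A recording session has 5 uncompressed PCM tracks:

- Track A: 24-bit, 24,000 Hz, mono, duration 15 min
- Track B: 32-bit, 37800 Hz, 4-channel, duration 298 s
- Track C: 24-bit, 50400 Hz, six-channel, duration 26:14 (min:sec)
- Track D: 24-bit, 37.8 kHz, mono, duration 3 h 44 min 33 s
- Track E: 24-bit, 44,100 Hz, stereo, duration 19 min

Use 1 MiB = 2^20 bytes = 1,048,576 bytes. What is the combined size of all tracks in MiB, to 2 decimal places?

Track A: 15 min = 900 s; 24,000 × 900 × 3 × 1 = 64,800,000 bytes.
Track B: 37,800 × 298 × 4 × 4 = 180,230,400 bytes.
Track C: 26:14 (min:sec) = 1,574 s; 50,400 × 1,574 × 3 × 6 = 1,427,932,800 bytes.
Track D: 3 h 44 min 33 s = 13,473 s; 37,800 × 13,473 × 3 × 1 = 1,527,838,200 bytes.
Track E: 19 min = 1,140 s; 44,100 × 1,140 × 3 × 2 = 301,644,000 bytes.
Total = 3,502,445,400 bytes = 3340.19 MiB.

3340.19 MiB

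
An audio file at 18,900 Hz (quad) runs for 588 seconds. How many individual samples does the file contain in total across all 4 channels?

18,900 × 588 s × 4 ch = 44,452,800 samples.

44,452,800 samples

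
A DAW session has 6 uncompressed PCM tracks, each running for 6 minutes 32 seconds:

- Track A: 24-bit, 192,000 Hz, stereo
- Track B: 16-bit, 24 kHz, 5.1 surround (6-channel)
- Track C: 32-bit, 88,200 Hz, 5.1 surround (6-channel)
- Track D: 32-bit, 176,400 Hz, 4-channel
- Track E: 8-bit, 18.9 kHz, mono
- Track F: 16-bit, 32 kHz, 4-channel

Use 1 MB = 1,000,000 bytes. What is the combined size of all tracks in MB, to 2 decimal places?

6 minutes 32 seconds = 392 s.
Track A: 192,000 × 392 × 3 × 2 = 451,584,000 bytes.
Track B: 24,000 × 392 × 2 × 6 = 112,896,000 bytes.
Track C: 88,200 × 392 × 4 × 6 = 829,785,600 bytes.
Track D: 176,400 × 392 × 4 × 4 = 1,106,380,800 bytes.
Track E: 18,900 × 392 × 1 × 1 = 7,408,800 bytes.
Track F: 32,000 × 392 × 2 × 4 = 100,352,000 bytes.
Total = 2,608,407,200 bytes = 2608.41 MB.

2608.41 MB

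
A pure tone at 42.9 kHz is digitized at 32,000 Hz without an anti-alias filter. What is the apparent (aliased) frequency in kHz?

Nyquist = 32,000/2 = 16,000 Hz; 42,900 Hz exceeds it.
Alias = |42,900 − 1×32,000| = |42,900 − 32,000| = 10,900 Hz = 10.9 kHz.

10.9 kHz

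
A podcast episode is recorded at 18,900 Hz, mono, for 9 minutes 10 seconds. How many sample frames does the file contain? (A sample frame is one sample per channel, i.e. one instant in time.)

9 minutes 10 seconds = 550 s.
18,900 samples/s × 550 s = 10,395,000 frames.

10,395,000 sample frames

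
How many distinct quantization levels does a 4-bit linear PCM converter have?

2^4 = 16.

16 levels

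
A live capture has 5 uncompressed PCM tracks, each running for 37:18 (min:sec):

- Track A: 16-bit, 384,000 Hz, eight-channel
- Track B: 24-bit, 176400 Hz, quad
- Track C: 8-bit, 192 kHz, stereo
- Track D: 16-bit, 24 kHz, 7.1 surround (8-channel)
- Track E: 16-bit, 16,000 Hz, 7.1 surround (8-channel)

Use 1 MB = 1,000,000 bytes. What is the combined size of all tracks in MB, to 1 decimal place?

37:18 (min:sec) = 2,238 s.
Track A: 384,000 × 2,238 × 2 × 8 = 13,750,272,000 bytes.
Track B: 176,400 × 2,238 × 3 × 4 = 4,737,398,400 bytes.
Track C: 192,000 × 2,238 × 1 × 2 = 859,392,000 bytes.
Track D: 24,000 × 2,238 × 2 × 8 = 859,392,000 bytes.
Track E: 16,000 × 2,238 × 2 × 8 = 572,928,000 bytes.
Total = 20,779,382,400 bytes = 20779.4 MB.

20779.4 MB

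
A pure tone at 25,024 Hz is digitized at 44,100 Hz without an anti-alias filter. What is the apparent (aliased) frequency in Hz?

Nyquist = 44,100/2 = 22,050 Hz; 25,024 Hz exceeds it.
Alias = |25,024 − 1×44,100| = |25,024 − 44,100| = 19,076 Hz.

19,076 Hz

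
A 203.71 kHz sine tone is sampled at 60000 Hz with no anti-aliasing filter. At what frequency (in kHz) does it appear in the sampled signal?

Nyquist = 60,000/2 = 30,000 Hz; 203,710 Hz exceeds it.
Alias = |203,710 − 3×60,000| = |203,710 − 180,000| = 23,710 Hz = 23.71 kHz.

23.71 kHz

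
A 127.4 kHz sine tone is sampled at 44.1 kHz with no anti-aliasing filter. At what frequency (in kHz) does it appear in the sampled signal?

Nyquist = 44,100/2 = 22,050 Hz; 127,400 Hz exceeds it.
Alias = |127,400 − 3×44,100| = |127,400 − 132,300| = 4,900 Hz = 4.9 kHz.

4.9 kHz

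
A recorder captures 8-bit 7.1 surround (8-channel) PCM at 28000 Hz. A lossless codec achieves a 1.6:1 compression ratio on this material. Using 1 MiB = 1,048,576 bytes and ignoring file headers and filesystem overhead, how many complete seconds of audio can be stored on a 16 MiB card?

119 seconds

Uncompressed byte rate = 28,000 × 1 × 8 = 224,000 bytes/s.
After 1.6:1 compression, effective rate ≈ 140000 bytes/s.
Capacity = 16 × 1,048,576 = 16,777,216 bytes.
16,777,216 / effective rate ≈ 119.84 s → 119 seconds.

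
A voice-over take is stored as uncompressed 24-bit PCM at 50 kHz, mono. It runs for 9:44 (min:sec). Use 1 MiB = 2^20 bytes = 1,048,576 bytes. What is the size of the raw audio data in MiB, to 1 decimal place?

Duration = 9:44 (min:sec) = 584 s.
Bytes = 50,000 samples/s × 584 s × 3 bytes/sample × 1 ch = 87,600,000 bytes.
87,600,000 / 1,048,576 = 83.5 MiB.

83.5 MiB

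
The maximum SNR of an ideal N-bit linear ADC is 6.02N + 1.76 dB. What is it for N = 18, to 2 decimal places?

6.02 × 18 + 1.76 = 110.12 dB.

110.12 dB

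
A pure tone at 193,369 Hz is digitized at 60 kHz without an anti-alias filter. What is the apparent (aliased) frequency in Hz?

Nyquist = 60,000/2 = 30,000 Hz; 193,369 Hz exceeds it.
Alias = |193,369 − 3×60,000| = |193,369 − 180,000| = 13,369 Hz.

13,369 Hz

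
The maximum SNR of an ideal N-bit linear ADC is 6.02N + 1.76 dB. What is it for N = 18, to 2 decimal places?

110.12 dB

6.02 × 18 + 1.76 = 110.12 dB.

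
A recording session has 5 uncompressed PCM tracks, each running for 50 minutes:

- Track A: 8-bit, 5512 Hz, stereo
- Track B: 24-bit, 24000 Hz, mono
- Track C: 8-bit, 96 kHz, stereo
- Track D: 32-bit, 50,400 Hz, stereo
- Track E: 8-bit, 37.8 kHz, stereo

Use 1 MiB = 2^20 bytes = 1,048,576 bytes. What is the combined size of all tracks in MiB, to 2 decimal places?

2156.71 MiB

50 minutes = 3,000 s.
Track A: 5,512 × 3,000 × 1 × 2 = 33,072,000 bytes.
Track B: 24,000 × 3,000 × 3 × 1 = 216,000,000 bytes.
Track C: 96,000 × 3,000 × 1 × 2 = 576,000,000 bytes.
Track D: 50,400 × 3,000 × 4 × 2 = 1,209,600,000 bytes.
Track E: 37,800 × 3,000 × 1 × 2 = 226,800,000 bytes.
Total = 2,261,472,000 bytes = 2156.71 MiB.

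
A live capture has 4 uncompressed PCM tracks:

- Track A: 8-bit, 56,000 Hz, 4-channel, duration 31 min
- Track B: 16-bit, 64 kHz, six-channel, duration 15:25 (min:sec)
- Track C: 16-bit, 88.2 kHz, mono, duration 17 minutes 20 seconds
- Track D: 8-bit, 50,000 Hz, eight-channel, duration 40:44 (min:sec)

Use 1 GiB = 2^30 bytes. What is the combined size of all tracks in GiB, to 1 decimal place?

Track A: 31 min = 1,860 s; 56,000 × 1,860 × 1 × 4 = 416,640,000 bytes.
Track B: 15:25 (min:sec) = 925 s; 64,000 × 925 × 2 × 6 = 710,400,000 bytes.
Track C: 17 minutes 20 seconds = 1,040 s; 88,200 × 1,040 × 2 × 1 = 183,456,000 bytes.
Track D: 40:44 (min:sec) = 2,444 s; 50,000 × 2,444 × 1 × 8 = 977,600,000 bytes.
Total = 2,288,096,000 bytes = 2.1 GiB.

2.1 GiB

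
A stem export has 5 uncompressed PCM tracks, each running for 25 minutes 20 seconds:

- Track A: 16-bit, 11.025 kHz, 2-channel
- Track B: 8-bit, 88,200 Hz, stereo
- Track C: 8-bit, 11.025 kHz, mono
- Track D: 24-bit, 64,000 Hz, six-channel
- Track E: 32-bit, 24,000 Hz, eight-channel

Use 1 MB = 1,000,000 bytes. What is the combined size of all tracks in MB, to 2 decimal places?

3270.32 MB

25 minutes 20 seconds = 1,520 s.
Track A: 11,025 × 1,520 × 2 × 2 = 67,032,000 bytes.
Track B: 88,200 × 1,520 × 1 × 2 = 268,128,000 bytes.
Track C: 11,025 × 1,520 × 1 × 1 = 16,758,000 bytes.
Track D: 64,000 × 1,520 × 3 × 6 = 1,751,040,000 bytes.
Track E: 24,000 × 1,520 × 4 × 8 = 1,167,360,000 bytes.
Total = 3,270,318,000 bytes = 3270.32 MB.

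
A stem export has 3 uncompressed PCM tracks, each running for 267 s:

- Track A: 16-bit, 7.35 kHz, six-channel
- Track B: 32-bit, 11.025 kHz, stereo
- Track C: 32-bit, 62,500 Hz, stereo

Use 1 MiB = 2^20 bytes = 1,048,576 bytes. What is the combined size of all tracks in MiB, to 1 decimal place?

Track A: 7,350 × 267 × 2 × 6 = 23,549,400 bytes.
Track B: 11,025 × 267 × 4 × 2 = 23,549,400 bytes.
Track C: 62,500 × 267 × 4 × 2 = 133,500,000 bytes.
Total = 180,598,800 bytes = 172.2 MiB.

172.2 MiB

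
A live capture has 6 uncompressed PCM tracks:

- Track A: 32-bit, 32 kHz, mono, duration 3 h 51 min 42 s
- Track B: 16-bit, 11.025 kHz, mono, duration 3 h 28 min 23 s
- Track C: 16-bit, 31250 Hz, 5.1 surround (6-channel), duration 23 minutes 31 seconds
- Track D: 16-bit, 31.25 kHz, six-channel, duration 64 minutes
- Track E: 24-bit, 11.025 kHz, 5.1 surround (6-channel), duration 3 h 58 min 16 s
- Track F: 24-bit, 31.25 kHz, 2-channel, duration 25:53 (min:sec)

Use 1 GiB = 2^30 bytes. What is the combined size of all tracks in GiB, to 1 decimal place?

Track A: 3 h 51 min 42 s = 13,902 s; 32,000 × 13,902 × 4 × 1 = 1,779,456,000 bytes.
Track B: 3 h 28 min 23 s = 12,503 s; 11,025 × 12,503 × 2 × 1 = 275,691,150 bytes.
Track C: 23 minutes 31 seconds = 1,411 s; 31,250 × 1,411 × 2 × 6 = 529,125,000 bytes.
Track D: 64 minutes = 3,840 s; 31,250 × 3,840 × 2 × 6 = 1,440,000,000 bytes.
Track E: 3 h 58 min 16 s = 14,296 s; 11,025 × 14,296 × 3 × 6 = 2,837,041,200 bytes.
Track F: 25:53 (min:sec) = 1,553 s; 31,250 × 1,553 × 3 × 2 = 291,187,500 bytes.
Total = 7,152,500,850 bytes = 6.7 GiB.

6.7 GiB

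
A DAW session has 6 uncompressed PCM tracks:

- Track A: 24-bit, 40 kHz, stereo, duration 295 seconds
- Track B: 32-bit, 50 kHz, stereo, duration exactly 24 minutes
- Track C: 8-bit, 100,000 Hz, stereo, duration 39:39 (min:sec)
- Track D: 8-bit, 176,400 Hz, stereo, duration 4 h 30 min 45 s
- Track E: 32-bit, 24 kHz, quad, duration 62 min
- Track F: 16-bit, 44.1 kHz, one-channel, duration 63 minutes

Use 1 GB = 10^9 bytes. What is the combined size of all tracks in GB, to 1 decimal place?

Track A: 40,000 × 295 × 3 × 2 = 70,800,000 bytes.
Track B: exactly 24 minutes = 1,440 s; 50,000 × 1,440 × 4 × 2 = 576,000,000 bytes.
Track C: 39:39 (min:sec) = 2,379 s; 100,000 × 2,379 × 1 × 2 = 475,800,000 bytes.
Track D: 4 h 30 min 45 s = 16,245 s; 176,400 × 16,245 × 1 × 2 = 5,731,236,000 bytes.
Track E: 62 min = 3,720 s; 24,000 × 3,720 × 4 × 4 = 1,428,480,000 bytes.
Track F: 63 minutes = 3,780 s; 44,100 × 3,780 × 2 × 1 = 333,396,000 bytes.
Total = 8,615,712,000 bytes = 8.6 GB.

8.6 GB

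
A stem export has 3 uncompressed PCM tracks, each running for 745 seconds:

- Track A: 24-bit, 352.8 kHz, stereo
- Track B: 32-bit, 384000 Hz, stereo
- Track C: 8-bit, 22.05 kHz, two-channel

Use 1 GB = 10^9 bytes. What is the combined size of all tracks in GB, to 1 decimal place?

3.9 GB

Track A: 352,800 × 745 × 3 × 2 = 1,577,016,000 bytes.
Track B: 384,000 × 745 × 4 × 2 = 2,288,640,000 bytes.
Track C: 22,050 × 745 × 1 × 2 = 32,854,500 bytes.
Total = 3,898,510,500 bytes = 3.9 GB.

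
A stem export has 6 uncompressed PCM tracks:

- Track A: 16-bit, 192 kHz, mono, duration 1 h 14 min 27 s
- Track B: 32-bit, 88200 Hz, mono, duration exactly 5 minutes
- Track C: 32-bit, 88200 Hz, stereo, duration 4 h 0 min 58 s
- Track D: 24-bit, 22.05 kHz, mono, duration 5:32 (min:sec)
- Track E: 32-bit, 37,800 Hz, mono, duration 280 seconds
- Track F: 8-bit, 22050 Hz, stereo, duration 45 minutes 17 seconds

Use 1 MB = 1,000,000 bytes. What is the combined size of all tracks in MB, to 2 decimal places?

12206.85 MB

Track A: 1 h 14 min 27 s = 4,467 s; 192,000 × 4,467 × 2 × 1 = 1,715,328,000 bytes.
Track B: exactly 5 minutes = 300 s; 88,200 × 300 × 4 × 1 = 105,840,000 bytes.
Track C: 4 h 0 min 58 s = 14,458 s; 88,200 × 14,458 × 4 × 2 = 10,201,564,800 bytes.
Track D: 5:32 (min:sec) = 332 s; 22,050 × 332 × 3 × 1 = 21,961,800 bytes.
Track E: 37,800 × 280 × 4 × 1 = 42,336,000 bytes.
Track F: 45 minutes 17 seconds = 2,717 s; 22,050 × 2,717 × 1 × 2 = 119,819,700 bytes.
Total = 12,206,850,300 bytes = 12206.85 MB.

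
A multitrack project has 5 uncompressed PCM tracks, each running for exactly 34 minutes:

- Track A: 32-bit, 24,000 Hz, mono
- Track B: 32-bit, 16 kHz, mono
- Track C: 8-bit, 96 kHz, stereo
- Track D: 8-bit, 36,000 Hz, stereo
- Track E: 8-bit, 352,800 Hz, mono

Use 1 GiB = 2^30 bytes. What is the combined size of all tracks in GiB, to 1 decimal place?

1.5 GiB

exactly 34 minutes = 2,040 s.
Track A: 24,000 × 2,040 × 4 × 1 = 195,840,000 bytes.
Track B: 16,000 × 2,040 × 4 × 1 = 130,560,000 bytes.
Track C: 96,000 × 2,040 × 1 × 2 = 391,680,000 bytes.
Track D: 36,000 × 2,040 × 1 × 2 = 146,880,000 bytes.
Track E: 352,800 × 2,040 × 1 × 1 = 719,712,000 bytes.
Total = 1,584,672,000 bytes = 1.5 GiB.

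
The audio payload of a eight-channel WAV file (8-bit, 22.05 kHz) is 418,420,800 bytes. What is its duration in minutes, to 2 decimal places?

39.53 minutes

Byte rate = 22,050 × 1 × 8 = 176,400 bytes/s.
Duration = 418,420,800 / 176,400 = 2,372 s.
2,372 s / 60 = 39.53 minutes.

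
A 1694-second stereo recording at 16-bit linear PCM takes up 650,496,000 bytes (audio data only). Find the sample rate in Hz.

Bytes = sample_rate × seconds × bytes_per_sample × channels.
sample_rate = 650,496,000 / (1,694 × 2 × 2) = 650,496,000 / 6,776 = 96,000 Hz.

96,000 Hz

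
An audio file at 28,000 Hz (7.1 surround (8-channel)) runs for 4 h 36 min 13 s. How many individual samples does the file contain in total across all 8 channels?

3,712,352,000 samples

4 h 36 min 13 s = 16,573 s.
28,000 × 16,573 s × 8 ch = 3,712,352,000 samples.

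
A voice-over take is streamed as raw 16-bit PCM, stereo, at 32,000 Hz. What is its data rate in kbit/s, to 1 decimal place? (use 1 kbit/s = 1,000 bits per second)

Bit rate = 32,000 × 16 × 2 = 1,024,000 bits/s.
= 1024.0 kbit/s.

1024.0 kbit/s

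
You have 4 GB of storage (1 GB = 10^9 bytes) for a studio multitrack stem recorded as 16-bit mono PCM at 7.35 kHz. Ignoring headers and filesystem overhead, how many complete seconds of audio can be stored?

272,108 seconds

Uncompressed byte rate = 7,350 × 2 × 1 = 14,700 bytes/s.
Capacity = 4 × 1,000,000,000 = 4,000,000,000 bytes.
4,000,000,000 / 14,700 ≈ 272108.84 s → 272,108 seconds.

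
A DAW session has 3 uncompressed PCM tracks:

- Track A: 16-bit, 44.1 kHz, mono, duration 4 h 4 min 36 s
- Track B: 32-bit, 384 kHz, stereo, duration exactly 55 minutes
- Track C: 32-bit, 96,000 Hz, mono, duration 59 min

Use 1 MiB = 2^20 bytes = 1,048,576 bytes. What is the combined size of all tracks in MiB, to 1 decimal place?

Track A: 4 h 4 min 36 s = 14,676 s; 44,100 × 14,676 × 2 × 1 = 1,294,423,200 bytes.
Track B: exactly 55 minutes = 3,300 s; 384,000 × 3,300 × 4 × 2 = 10,137,600,000 bytes.
Track C: 59 min = 3,540 s; 96,000 × 3,540 × 4 × 1 = 1,359,360,000 bytes.
Total = 12,791,383,200 bytes = 12198.8 MiB.

12198.8 MiB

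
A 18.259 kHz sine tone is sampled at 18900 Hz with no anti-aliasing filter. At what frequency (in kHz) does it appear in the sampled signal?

Nyquist = 18,900/2 = 9,450 Hz; 18,259 Hz exceeds it.
Alias = |18,259 − 1×18,900| = |18,259 − 18,900| = 641 Hz = 0.641 kHz.

0.641 kHz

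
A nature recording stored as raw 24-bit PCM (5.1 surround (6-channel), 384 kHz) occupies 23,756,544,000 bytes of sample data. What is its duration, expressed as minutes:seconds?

Byte rate = 384,000 × 3 × 6 = 6,912,000 bytes/s.
Duration = 23,756,544,000 / 6,912,000 = 3,437 s.
3,437 s = 57:17.

57:17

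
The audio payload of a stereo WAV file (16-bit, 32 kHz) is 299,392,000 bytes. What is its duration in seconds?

2,339 seconds

Byte rate = 32,000 × 2 × 2 = 128,000 bytes/s.
Duration = 299,392,000 / 128,000 = 2,339 s.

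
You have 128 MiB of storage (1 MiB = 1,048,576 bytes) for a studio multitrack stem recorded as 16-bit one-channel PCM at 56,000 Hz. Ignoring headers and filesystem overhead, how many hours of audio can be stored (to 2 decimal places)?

0.33 hours

Uncompressed byte rate = 56,000 × 2 × 1 = 112,000 bytes/s.
Capacity = 128 × 1,048,576 = 134,217,728 bytes.
134,217,728 / 112,000 ≈ 1198.37 s → 0.33 hours.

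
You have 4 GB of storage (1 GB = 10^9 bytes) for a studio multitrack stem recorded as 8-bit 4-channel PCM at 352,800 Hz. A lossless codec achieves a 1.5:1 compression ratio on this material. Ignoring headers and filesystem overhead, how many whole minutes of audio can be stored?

Uncompressed byte rate = 352,800 × 1 × 4 = 1,411,200 bytes/s.
After 1.5:1 compression, effective rate ≈ 940800 bytes/s.
Capacity = 4 × 1,000,000,000 = 4,000,000,000 bytes.
4,000,000,000 / effective rate ≈ 4251.7 s → 70 minutes.

70 minutes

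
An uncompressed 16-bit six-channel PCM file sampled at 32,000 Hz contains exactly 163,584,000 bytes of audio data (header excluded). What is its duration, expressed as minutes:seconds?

Byte rate = 32,000 × 2 × 6 = 384,000 bytes/s.
Duration = 163,584,000 / 384,000 = 426 s.
426 s = 7:06.

7:06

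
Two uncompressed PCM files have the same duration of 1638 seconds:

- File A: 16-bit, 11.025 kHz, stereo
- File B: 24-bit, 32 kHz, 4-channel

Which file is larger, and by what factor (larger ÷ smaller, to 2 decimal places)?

File A: 11,025 × 2 × 2 = 44,100 bytes/s.
File B: 32,000 × 3 × 4 = 384,000 bytes/s.
File B is larger; ratio = 628,992,000 / 72,235,800 = 8.71.

File B, by a factor of 8.71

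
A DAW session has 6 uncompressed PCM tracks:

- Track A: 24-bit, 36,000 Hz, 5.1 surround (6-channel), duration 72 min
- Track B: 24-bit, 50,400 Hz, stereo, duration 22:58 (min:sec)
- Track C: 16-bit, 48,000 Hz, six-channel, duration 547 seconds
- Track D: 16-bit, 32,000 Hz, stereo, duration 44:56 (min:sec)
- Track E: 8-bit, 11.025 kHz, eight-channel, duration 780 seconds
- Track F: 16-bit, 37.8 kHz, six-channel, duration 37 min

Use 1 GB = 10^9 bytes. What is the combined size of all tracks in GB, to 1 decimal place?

5.0 GB

Track A: 72 min = 4,320 s; 36,000 × 4,320 × 3 × 6 = 2,799,360,000 bytes.
Track B: 22:58 (min:sec) = 1,378 s; 50,400 × 1,378 × 3 × 2 = 416,707,200 bytes.
Track C: 48,000 × 547 × 2 × 6 = 315,072,000 bytes.
Track D: 44:56 (min:sec) = 2,696 s; 32,000 × 2,696 × 2 × 2 = 345,088,000 bytes.
Track E: 11,025 × 780 × 1 × 8 = 68,796,000 bytes.
Track F: 37 min = 2,220 s; 37,800 × 2,220 × 2 × 6 = 1,006,992,000 bytes.
Total = 4,952,015,200 bytes = 5.0 GB.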